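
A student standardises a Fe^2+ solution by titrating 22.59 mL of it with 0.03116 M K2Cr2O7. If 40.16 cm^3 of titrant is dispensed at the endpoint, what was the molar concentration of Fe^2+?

0.332 M

n(K2Cr2O7) = 0.03116 x 0.04016 = 0.001251 mol.
From the balanced equation, 1 mol K2Cr2O7 reacts with 6 mol Fe^2+, so n(Fe^2+) = 0.001251 x 6/1 = 0.007508 mol.
[Fe^2+] = 0.007508 / 0.02259 L = 0.332 M.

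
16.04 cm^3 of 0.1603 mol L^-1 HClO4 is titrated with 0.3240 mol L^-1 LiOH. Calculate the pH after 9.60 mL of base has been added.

12.32

n(acid) = 0.1603 x 0.01604 = 0.002571 mol; n(LiOH) added = 0.3240 x 0.009600 = 0.003110 mol.
Base is in excess by 0.003110 - 0.002571 = 0.0005392 mol in a total volume of 0.02564 L.
[OH^-] = 0.0005392/0.02564 = 0.02103 M, so pOH = 1.68 and pH = 14.00 - 1.68 = 12.32.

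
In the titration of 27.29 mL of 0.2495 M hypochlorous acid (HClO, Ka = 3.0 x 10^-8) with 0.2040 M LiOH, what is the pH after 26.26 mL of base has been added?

8.09

Initial n(HClO) = 0.2495 x 0.02729 = 0.006809 mol.
n(LiOH) added = 0.2040 x 0.02626 = 0.005357 mol, converting that many moles of HClO to ClO-.
Remaining n(HClO) = 0.001452 mol; n(ClO-) = 0.005357 mol.
By Henderson-Hasselbalch, pH = pKa + log([A^-]/[HA]) = 7.52 + log(0.005357/0.001452) = 7.52 + (+0.57) = 8.09.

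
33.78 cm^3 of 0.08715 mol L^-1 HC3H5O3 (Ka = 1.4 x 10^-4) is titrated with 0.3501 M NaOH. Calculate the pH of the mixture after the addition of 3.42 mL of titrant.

Initial n(HC3H5O3) = 0.08715 x 0.03378 = 0.002944 mol.
n(NaOH) added = 0.3501 x 0.003420 = 0.001197 mol, converting that many moles of HC3H5O3 to C3H5O3-.
Remaining n(HC3H5O3) = 0.001747 mol; n(C3H5O3-) = 0.001197 mol.
By Henderson-Hasselbalch, pH = pKa + log([A^-]/[HA]) = 3.85 + log(0.001197/0.001747) = 3.85 + (-0.16) = 3.69.

3.69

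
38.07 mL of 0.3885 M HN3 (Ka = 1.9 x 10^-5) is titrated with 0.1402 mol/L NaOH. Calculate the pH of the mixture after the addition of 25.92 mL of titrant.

Initial n(HN3) = 0.3885 x 0.03807 = 0.01479 mol.
n(NaOH) added = 0.1402 x 0.02592 = 0.003634 mol, converting that many moles of HN3 to N3-.
Remaining n(HN3) = 0.01116 mol; n(N3-) = 0.003634 mol.
By Henderson-Hasselbalch, pH = pKa + log([A^-]/[HA]) = 4.72 + log(0.003634/0.01116) = 4.72 + (-0.49) = 4.23.

4.23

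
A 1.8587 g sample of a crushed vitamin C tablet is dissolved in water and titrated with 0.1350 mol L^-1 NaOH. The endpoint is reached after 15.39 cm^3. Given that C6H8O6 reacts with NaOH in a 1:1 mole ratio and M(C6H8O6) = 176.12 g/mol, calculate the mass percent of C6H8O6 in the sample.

19.7%

n(NaOH) = 0.1350 x 0.01539 = 0.002078 mol.
n(C6H8O6) = 0.002078 / 1 = 0.002078 mol.
mass of C6H8O6 = 0.002078 x 176.12 = 0.3659 g.
% purity = 0.3659 / 1.8587 x 100 = 19.7%.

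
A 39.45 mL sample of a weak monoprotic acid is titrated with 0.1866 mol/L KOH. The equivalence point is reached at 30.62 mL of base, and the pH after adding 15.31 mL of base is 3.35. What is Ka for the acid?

15.31 mL is half of the equivalence volume, so this is the half-equivalence point where [HA] = [A^-].
At half-equivalence pH = pKa, so pKa = 3.35.
Ka = 10^(-3.35) = 4.5 x 10^-4.

4.5 x 10^-4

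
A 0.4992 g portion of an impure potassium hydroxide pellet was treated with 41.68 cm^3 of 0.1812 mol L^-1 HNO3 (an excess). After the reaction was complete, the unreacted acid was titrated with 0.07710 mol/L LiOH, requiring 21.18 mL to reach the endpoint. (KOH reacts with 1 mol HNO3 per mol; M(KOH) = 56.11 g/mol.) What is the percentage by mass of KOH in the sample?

66.5%

Total n(HNO3) added = 0.1812 x 0.04168 = 0.007552 mol.
n(LiOH) used = 0.07710 x 0.02118 = 0.001633 mol, which equals the excess n(HNO3).
So n(HNO3) consumed by the sample = 0.007552 - 0.001633 = 0.005919 mol.
n(KOH) = 0.005919 / 1 = 0.005919 mol.
mass KOH = 0.005919 x 56.11 = 0.3321 g, so %KOH = 0.3321/0.4992 x 100 = 66.5%.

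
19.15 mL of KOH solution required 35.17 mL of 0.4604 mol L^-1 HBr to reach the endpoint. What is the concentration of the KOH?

n(HBr) delivered = 0.4604 x 0.03517 = 0.01619 mol.
For a 1:1 reaction, n(KOH) = 0.01619 mol.
[KOH] = 0.01619 mol / 0.01915 L = 0.846 M.

0.846 M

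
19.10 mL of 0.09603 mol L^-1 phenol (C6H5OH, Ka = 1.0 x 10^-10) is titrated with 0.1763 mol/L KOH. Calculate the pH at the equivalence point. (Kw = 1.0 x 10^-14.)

n(C6H5OH) = 0.09603 x 0.01910 = 0.001834 mol; V(KOH) at equivalence = 0.001834/0.1763 = 0.01040 L.
At equivalence all the acid is converted to C6H5O-; total volume = 0.01910 + 0.01040 = 0.02950 L, so [C6H5O-] = 0.001834/0.02950 = 0.06217 M.
Kb = Kw/Ka = 1.0e-14 / 1.0 x 10^-10 = 0.000100.
[OH^-] = sqrt(Kb x [C6H5O-]) = sqrt(0.000100 x 0.06217) = 0.00249 M.
pOH = 2.60, so pH = 14.00 - 2.60 = 11.40.

11.40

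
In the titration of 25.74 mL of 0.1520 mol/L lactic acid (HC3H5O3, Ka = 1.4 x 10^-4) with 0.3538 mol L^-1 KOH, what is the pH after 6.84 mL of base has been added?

Initial n(HC3H5O3) = 0.1520 x 0.02574 = 0.003912 mol.
n(KOH) added = 0.3538 x 0.006840 = 0.002420 mol, converting that many moles of HC3H5O3 to C3H5O3-.
Remaining n(HC3H5O3) = 0.001492 mol; n(C3H5O3-) = 0.002420 mol.
By Henderson-Hasselbalch, pH = pKa + log([A^-]/[HA]) = 3.85 + log(0.002420/0.001492) = 3.85 + (+0.21) = 4.06.

4.06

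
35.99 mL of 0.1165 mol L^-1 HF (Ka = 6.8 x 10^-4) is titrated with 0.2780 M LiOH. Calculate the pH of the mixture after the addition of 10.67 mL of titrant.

3.55

Initial n(HF) = 0.1165 x 0.03599 = 0.004193 mol.
n(LiOH) added = 0.2780 x 0.01067 = 0.002966 mol, converting that many moles of HF to F-.
Remaining n(HF) = 0.001227 mol; n(F-) = 0.002966 mol.
By Henderson-Hasselbalch, pH = pKa + log([A^-]/[HA]) = 3.17 + log(0.002966/0.001227) = 3.17 + (+0.38) = 3.55.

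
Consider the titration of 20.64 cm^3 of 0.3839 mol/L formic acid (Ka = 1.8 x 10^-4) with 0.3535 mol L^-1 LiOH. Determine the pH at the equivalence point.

n(HCOOH) = 0.3839 x 0.02064 = 0.007924 mol; V(LiOH) at equivalence = 0.007924/0.3535 = 0.02241 L.
At equivalence all the acid is converted to HCOO-; total volume = 0.02064 + 0.02241 = 0.04305 L, so [HCOO-] = 0.007924/0.04305 = 0.1840 M.
Kb = Kw/Ka = 1.0e-14 / 1.8 x 10^-4 = 5.56e-11.
[OH^-] = sqrt(Kb x [HCOO-]) = sqrt(5.56e-11 x 0.1840) = 3.20e-6 M.
pOH = 5.50, so pH = 14.00 - 5.50 = 8.50.

8.50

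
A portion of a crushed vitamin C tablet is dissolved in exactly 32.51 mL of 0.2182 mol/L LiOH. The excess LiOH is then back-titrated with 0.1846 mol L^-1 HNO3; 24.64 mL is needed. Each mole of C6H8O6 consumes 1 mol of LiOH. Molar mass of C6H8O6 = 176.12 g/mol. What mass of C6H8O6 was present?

Total n(LiOH) added = 0.2182 x 0.03251 = 0.007094 mol.
n(HNO3) used = 0.1846 x 0.02464 = 0.004549 mol, which equals the excess n(LiOH).
So n(LiOH) consumed by the sample = 0.007094 - 0.004549 = 0.002545 mol.
n(C6H8O6) = 0.002545 / 1 = 0.002545 mol.
mass = 0.002545 mol x 176.12 g/mol = 0.448 g.

0.448 g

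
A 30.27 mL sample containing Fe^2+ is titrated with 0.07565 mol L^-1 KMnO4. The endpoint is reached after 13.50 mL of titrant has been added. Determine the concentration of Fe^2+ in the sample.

0.169 M

n(KMnO4) = 0.07565 x 0.01350 = 0.001021 mol.
From the balanced equation, 1 mol KMnO4 reacts with 5 mol Fe^2+, so n(Fe^2+) = 0.001021 x 5/1 = 0.005106 mol.
[Fe^2+] = 0.005106 / 0.03027 L = 0.169 M.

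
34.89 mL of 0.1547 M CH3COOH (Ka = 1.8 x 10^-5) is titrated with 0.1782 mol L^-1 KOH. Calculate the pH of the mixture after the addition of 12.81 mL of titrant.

4.61

Initial n(CH3COOH) = 0.1547 x 0.03489 = 0.005397 mol.
n(KOH) added = 0.1782 x 0.01281 = 0.002283 mol, converting that many moles of CH3COOH to CH3COO-.
Remaining n(CH3COOH) = 0.003115 mol; n(CH3COO-) = 0.002283 mol.
By Henderson-Hasselbalch, pH = pKa + log([A^-]/[HA]) = 4.74 + log(0.002283/0.003115) = 4.74 + (-0.13) = 4.61.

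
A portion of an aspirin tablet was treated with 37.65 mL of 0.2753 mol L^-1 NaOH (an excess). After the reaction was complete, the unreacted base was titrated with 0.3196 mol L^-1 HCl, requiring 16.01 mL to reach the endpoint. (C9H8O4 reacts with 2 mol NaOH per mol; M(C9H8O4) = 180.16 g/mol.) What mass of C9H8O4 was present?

Total n(NaOH) added = 0.2753 x 0.03765 = 0.01037 mol.
n(HCl) used = 0.3196 x 0.01601 = 0.005117 mol, which equals the excess n(NaOH).
So n(NaOH) consumed by the sample = 0.01037 - 0.005117 = 0.005248 mol.
n(C9H8O4) = 0.005248 / 2 = 0.002624 mol.
mass = 0.002624 mol x 180.16 g/mol = 0.473 g.

0.473 g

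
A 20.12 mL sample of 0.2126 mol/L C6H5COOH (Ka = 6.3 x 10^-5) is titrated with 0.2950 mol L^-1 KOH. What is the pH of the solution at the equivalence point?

8.65

n(C6H5COOH) = 0.2126 x 0.02012 = 0.004278 mol; V(KOH) at equivalence = 0.004278/0.2950 = 0.01450 L.
At equivalence all the acid is converted to C6H5COO-; total volume = 0.02012 + 0.01450 = 0.03462 L, so [C6H5COO-] = 0.004278/0.03462 = 0.1236 M.
Kb = Kw/Ka = 1.0e-14 / 6.3 x 10^-5 = 1.59e-10.
[OH^-] = sqrt(Kb x [C6H5COO-]) = sqrt(1.59e-10 x 0.1236) = 4.43e-6 M.
pOH = 5.35, so pH = 14.00 - 5.35 = 8.65.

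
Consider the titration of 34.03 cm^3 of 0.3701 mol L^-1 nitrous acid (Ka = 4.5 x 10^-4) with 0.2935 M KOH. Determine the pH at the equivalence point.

8.28

n(HNO2) = 0.3701 x 0.03403 = 0.01259 mol; V(KOH) at equivalence = 0.01259/0.2935 = 0.04291 L.
At equivalence all the acid is converted to NO2-; total volume = 0.03403 + 0.04291 = 0.07694 L, so [NO2-] = 0.01259/0.07694 = 0.1637 M.
Kb = Kw/Ka = 1.0e-14 / 4.5 x 10^-4 = 2.22e-11.
[OH^-] = sqrt(Kb x [NO2-]) = sqrt(2.22e-11 x 0.1637) = 1.91e-6 M.
pOH = 5.72, so pH = 14.00 - 5.72 = 8.28.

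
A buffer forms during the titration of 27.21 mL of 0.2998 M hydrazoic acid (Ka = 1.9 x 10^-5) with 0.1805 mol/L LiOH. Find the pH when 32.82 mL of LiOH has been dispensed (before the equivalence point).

Initial n(HN3) = 0.2998 x 0.02721 = 0.008158 mol.
n(LiOH) added = 0.1805 x 0.03282 = 0.005924 mol, converting that many moles of HN3 to N3-.
Remaining n(HN3) = 0.002234 mol; n(N3-) = 0.005924 mol.
By Henderson-Hasselbalch, pH = pKa + log([A^-]/[HA]) = 4.72 + log(0.005924/0.002234) = 4.72 + (+0.42) = 5.14.

5.14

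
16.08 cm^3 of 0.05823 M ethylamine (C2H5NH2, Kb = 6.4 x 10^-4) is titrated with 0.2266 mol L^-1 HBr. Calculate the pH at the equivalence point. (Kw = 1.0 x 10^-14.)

n(C2H5NH2) = 0.05823 x 0.01608 = 0.0009363 mol; V(HBr) at equivalence = 0.0009363/0.2266 = 0.004132 L.
At equivalence the base is fully converted to C2H5NH3+; total volume = 0.02021 L, so [C2H5NH3+] = 0.0009363/0.02021 = 0.04633 M.
Ka(C2H5NH3+) = Kw/Kb = 1.0e-14 / 6.4 x 10^-4 = 1.56e-11.
[H^+] = sqrt(Ka x [C2H5NH3+]) = sqrt(1.56e-11 x 0.04633) = 8.51e-7 M.
pH = -log(8.51e-7) = 6.07.

6.07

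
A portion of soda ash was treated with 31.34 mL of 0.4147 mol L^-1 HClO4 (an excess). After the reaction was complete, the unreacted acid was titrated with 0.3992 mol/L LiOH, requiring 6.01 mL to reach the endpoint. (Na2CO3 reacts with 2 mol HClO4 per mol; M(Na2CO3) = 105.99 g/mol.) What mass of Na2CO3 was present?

0.562 g

Total n(HClO4) added = 0.4147 x 0.03134 = 0.01300 mol.
n(LiOH) used = 0.3992 x 0.006010 = 0.002399 mol, which equals the excess n(HClO4).
So n(HClO4) consumed by the sample = 0.01300 - 0.002399 = 0.01060 mol.
n(Na2CO3) = 0.01060 / 2 = 0.005299 mol.
mass = 0.005299 mol x 105.99 g/mol = 0.562 g.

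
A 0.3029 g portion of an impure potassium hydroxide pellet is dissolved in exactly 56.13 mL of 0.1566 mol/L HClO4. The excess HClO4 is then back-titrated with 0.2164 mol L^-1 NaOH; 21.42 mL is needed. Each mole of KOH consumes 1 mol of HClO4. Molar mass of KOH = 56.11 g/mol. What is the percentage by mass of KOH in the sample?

77.0%

Total n(HClO4) added = 0.1566 x 0.05613 = 0.008790 mol.
n(NaOH) used = 0.2164 x 0.02142 = 0.004635 mol, which equals the excess n(HClO4).
So n(HClO4) consumed by the sample = 0.008790 - 0.004635 = 0.004155 mol.
n(KOH) = 0.004155 / 1 = 0.004155 mol.
mass KOH = 0.004155 x 56.11 = 0.2331 g, so %KOH = 0.2331/0.3029 x 100 = 77.0%.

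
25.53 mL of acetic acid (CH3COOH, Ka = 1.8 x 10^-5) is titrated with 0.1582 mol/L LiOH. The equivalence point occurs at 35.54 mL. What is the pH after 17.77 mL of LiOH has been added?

4.74

17.77 mL is exactly half the equivalence volume (35.54/2), i.e. the half-equivalence point.
There, n(HA) = n(A^-), so pH = pKa = -log(1.8 x 10^-5) = 4.74.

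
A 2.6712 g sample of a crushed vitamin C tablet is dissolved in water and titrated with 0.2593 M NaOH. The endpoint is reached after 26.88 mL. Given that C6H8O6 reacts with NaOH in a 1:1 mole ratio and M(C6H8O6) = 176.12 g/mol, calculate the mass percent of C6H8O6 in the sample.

n(NaOH) = 0.2593 x 0.02688 = 0.006970 mol.
n(C6H8O6) = 0.006970 / 1 = 0.006970 mol.
mass of C6H8O6 = 0.006970 x 176.12 = 1.228 g.
% purity = 1.228 / 2.6712 x 100 = 46.0%.

46.0%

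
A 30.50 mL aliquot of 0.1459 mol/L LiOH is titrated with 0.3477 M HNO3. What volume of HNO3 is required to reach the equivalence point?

n(LiOH) = 0.1459 mol/L x 0.03050 L = 0.004450 mol.
At equivalence n(HNO3) = n(LiOH) = 0.004450 mol.
V(HNO3) = 0.004450 / 0.3477 = 0.01280 L = 12.8 mL.

12.8 mL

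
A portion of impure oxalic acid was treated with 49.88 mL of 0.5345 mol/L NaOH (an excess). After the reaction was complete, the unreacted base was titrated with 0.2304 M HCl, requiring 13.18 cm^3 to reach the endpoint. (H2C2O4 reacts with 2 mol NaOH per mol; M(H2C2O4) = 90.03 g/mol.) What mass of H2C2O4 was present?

Total n(NaOH) added = 0.5345 x 0.04988 = 0.02666 mol.
n(HCl) used = 0.2304 x 0.01318 = 0.003037 mol, which equals the excess n(NaOH).
So n(NaOH) consumed by the sample = 0.02666 - 0.003037 = 0.02362 mol.
n(H2C2O4) = 0.02362 / 2 = 0.01181 mol.
mass = 0.01181 mol x 90.03 g/mol = 1.06 g.

1.06 g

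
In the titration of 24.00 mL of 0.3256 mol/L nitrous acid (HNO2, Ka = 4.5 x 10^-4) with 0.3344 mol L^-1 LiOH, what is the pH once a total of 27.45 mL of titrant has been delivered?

n(acid) = 0.3256 x 0.02400 = 0.007814 mol; n(LiOH) added = 0.3344 x 0.02745 = 0.009179 mol.
Base is in excess by 0.009179 - 0.007814 = 0.001365 mol in a total volume of 0.05145 L.
[OH^-] = 0.001365/0.05145 = 0.02653 M, so pOH = 1.58 and pH = 14.00 - 1.58 = 12.42.

12.42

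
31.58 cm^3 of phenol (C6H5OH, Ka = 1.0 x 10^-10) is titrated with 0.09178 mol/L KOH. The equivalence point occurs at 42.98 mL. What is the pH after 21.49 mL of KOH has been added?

21.49 mL is exactly half the equivalence volume (42.98/2), i.e. the half-equivalence point.
There, n(HA) = n(A^-), so pH = pKa = -log(1.0 x 10^-10) = 10.00.

10.00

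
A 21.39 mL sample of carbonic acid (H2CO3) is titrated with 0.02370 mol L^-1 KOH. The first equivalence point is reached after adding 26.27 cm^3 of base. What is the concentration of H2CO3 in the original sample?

n(KOH) = 0.02370 x 0.02627 = 0.0006226 mol.
At the first equivalence point, 1 mol OH^- react per mol H2CO3, so n(H2CO3) = 0.0006226 / 1 = 0.0006226 mol.
[H2CO3] = 0.0006226 / 0.02139 L = 0.0291 M.

0.0291 M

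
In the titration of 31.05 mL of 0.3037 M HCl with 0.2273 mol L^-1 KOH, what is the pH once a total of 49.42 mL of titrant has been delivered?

n(acid) = 0.3037 x 0.03105 = 0.009430 mol; n(KOH) added = 0.2273 x 0.04942 = 0.01123 mol.
Base is in excess by 0.01123 - 0.009430 = 0.001803 mol in a total volume of 0.08047 L.
[OH^-] = 0.001803/0.08047 = 0.02241 M, so pOH = 1.65 and pH = 14.00 - 1.65 = 12.35.

12.35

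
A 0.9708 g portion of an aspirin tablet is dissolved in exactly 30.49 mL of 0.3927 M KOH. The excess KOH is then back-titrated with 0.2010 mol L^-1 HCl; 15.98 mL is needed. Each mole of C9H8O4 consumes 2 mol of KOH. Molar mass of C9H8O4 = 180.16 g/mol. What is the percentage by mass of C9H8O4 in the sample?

Total n(KOH) added = 0.3927 x 0.03049 = 0.01197 mol.
n(HCl) used = 0.2010 x 0.01598 = 0.003212 mol, which equals the excess n(KOH).
So n(KOH) consumed by the sample = 0.01197 - 0.003212 = 0.008761 mol.
n(C9H8O4) = 0.008761 / 2 = 0.004381 mol.
mass C9H8O4 = 0.004381 x 180.16 = 0.7892 g, so %C9H8O4 = 0.7892/0.9708 x 100 = 81.3%.

81.3%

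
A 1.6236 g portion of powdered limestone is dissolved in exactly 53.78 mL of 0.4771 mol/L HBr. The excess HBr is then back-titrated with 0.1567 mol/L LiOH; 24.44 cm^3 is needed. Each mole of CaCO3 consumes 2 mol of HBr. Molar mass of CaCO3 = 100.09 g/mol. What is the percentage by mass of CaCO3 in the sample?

Total n(HBr) added = 0.4771 x 0.05378 = 0.02566 mol.
n(LiOH) used = 0.1567 x 0.02444 = 0.003830 mol, which equals the excess n(HBr).
So n(HBr) consumed by the sample = 0.02566 - 0.003830 = 0.02183 mol.
n(CaCO3) = 0.02183 / 2 = 0.01091 mol.
mass CaCO3 = 0.01091 x 100.09 = 1.092 g, so %CaCO3 = 1.092/1.6236 x 100 = 67.3%.

67.3%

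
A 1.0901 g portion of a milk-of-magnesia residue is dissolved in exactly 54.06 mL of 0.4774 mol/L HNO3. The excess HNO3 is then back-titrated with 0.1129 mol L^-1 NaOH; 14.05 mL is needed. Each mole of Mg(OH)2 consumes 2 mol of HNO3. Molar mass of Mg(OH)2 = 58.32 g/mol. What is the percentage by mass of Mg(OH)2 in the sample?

64.8%

Total n(HNO3) added = 0.4774 x 0.05406 = 0.02581 mol.
n(NaOH) used = 0.1129 x 0.01405 = 0.001586 mol, which equals the excess n(HNO3).
So n(HNO3) consumed by the sample = 0.02581 - 0.001586 = 0.02422 mol.
n(Mg(OH)2) = 0.02422 / 2 = 0.01211 mol.
mass Mg(OH)2 = 0.01211 x 58.32 = 0.7063 g, so %Mg(OH)2 = 0.7063/1.0901 x 100 = 64.8%.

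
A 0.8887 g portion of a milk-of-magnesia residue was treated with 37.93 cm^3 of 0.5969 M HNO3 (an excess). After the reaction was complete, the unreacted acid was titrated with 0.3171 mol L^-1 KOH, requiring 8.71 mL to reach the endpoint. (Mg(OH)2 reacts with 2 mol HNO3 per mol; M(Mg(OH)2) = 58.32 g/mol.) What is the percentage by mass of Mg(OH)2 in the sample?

Total n(HNO3) added = 0.5969 x 0.03793 = 0.02264 mol.
n(KOH) used = 0.3171 x 0.008710 = 0.002762 mol, which equals the excess n(HNO3).
So n(HNO3) consumed by the sample = 0.02264 - 0.002762 = 0.01988 mol.
n(Mg(OH)2) = 0.01988 / 2 = 0.009939 mol.
mass Mg(OH)2 = 0.009939 x 58.32 = 0.5797 g, so %Mg(OH)2 = 0.5797/0.8887 x 100 = 65.2%.

65.2%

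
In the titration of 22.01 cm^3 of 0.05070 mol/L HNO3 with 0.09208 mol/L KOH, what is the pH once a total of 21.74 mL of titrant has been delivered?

12.31

n(acid) = 0.05070 x 0.02201 = 0.001116 mol; n(KOH) added = 0.09208 x 0.02174 = 0.002002 mol.
Base is in excess by 0.002002 - 0.001116 = 0.0008859 mol in a total volume of 0.04375 L.
[OH^-] = 0.0008859/0.04375 = 0.02025 M, so pOH = 1.69 and pH = 14.00 - 1.69 = 12.31.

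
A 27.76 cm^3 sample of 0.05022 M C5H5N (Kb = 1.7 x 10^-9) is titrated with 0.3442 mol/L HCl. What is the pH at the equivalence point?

n(C5H5N) = 0.05022 x 0.02776 = 0.001394 mol; V(HCl) at equivalence = 0.001394/0.3442 = 0.004050 L.
At equivalence the base is fully converted to C5H5NH+; total volume = 0.03181 L, so [C5H5NH+] = 0.001394/0.03181 = 0.04383 M.
Ka(C5H5NH+) = Kw/Kb = 1.0e-14 / 1.7 x 10^-9 = 5.88e-6.
[H^+] = sqrt(Ka x [C5H5NH+]) = sqrt(5.88e-6 x 0.04383) = 0.000508 M.
pH = -log(0.000508) = 3.29.

3.29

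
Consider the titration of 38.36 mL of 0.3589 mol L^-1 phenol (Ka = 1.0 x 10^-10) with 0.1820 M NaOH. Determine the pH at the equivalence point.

n(C6H5OH) = 0.3589 x 0.03836 = 0.01377 mol; V(NaOH) at equivalence = 0.01377/0.1820 = 0.07565 L.
At equivalence all the acid is converted to C6H5O-; total volume = 0.03836 + 0.07565 = 0.1140 L, so [C6H5O-] = 0.01377/0.1140 = 0.1208 M.
Kb = Kw/Ka = 1.0e-14 / 1.0 x 10^-10 = 0.000100.
[OH^-] = sqrt(Kb x [C6H5O-]) = sqrt(0.000100 x 0.1208) = 0.00348 M.
pOH = 2.46, so pH = 14.00 - 2.46 = 11.54.

11.54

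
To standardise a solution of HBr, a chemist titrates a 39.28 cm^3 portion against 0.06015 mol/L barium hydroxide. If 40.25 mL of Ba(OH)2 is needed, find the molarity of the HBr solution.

n(Ba(OH)2) delivered = 0.06015 x 0.04025 = 0.002421 mol.
The reaction is 2 HBr + 1 Ba(OH)2, so n(HBr) = 0.002421 x 2/1 = 0.004842 mol.
[HBr] = 0.004842 mol / 0.03928 L = 0.123 M.

0.123 M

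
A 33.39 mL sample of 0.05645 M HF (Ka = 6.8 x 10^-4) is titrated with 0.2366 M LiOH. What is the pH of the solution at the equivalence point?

n(HF) = 0.05645 x 0.03339 = 0.001885 mol; V(LiOH) at equivalence = 0.001885/0.2366 = 0.007966 L.
At equivalence all the acid is converted to F-; total volume = 0.03339 + 0.007966 = 0.04136 L, so [F-] = 0.001885/0.04136 = 0.04558 M.
Kb = Kw/Ka = 1.0e-14 / 6.8 x 10^-4 = 1.47e-11.
[OH^-] = sqrt(Kb x [F-]) = sqrt(1.47e-11 x 0.04558) = 8.19e-7 M.
pOH = 6.09, so pH = 14.00 - 6.09 = 7.91.

7.91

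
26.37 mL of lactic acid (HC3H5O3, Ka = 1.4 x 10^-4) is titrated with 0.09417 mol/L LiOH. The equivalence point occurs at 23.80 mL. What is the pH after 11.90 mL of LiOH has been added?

11.90 mL is exactly half the equivalence volume (23.80/2), i.e. the half-equivalence point.
There, n(HA) = n(A^-), so pH = pKa = -log(1.4 x 10^-4) = 3.85.

3.85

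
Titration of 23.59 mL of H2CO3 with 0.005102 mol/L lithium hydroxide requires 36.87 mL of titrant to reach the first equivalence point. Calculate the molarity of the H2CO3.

n(LiOH) = 0.005102 x 0.03687 = 0.0001881 mol.
At the first equivalence point, 1 mol OH^- react per mol H2CO3, so n(H2CO3) = 0.0001881 / 1 = 0.0001881 mol.
[H2CO3] = 0.0001881 / 0.02359 L = 0.00797 M.

0.00797 M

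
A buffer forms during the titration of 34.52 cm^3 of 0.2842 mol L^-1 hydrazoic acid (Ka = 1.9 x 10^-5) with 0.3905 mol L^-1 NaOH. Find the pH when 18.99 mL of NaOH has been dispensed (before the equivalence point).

Initial n(HN3) = 0.2842 x 0.03452 = 0.009811 mol.
n(NaOH) added = 0.3905 x 0.01899 = 0.007416 mol, converting that many moles of HN3 to N3-.
Remaining n(HN3) = 0.002395 mol; n(N3-) = 0.007416 mol.
By Henderson-Hasselbalch, pH = pKa + log([A^-]/[HA]) = 4.72 + log(0.007416/0.002395) = 4.72 + (+0.49) = 5.21.

5.21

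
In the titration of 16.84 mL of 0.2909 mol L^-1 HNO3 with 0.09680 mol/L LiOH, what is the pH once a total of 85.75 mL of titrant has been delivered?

n(acid) = 0.2909 x 0.01684 = 0.004899 mol; n(LiOH) added = 0.09680 x 0.08575 = 0.008301 mol.
Base is in excess by 0.008301 - 0.004899 = 0.003402 mol in a total volume of 0.1026 L.
[OH^-] = 0.003402/0.1026 = 0.03316 M, so pOH = 1.48 and pH = 14.00 - 1.48 = 12.52.

12.52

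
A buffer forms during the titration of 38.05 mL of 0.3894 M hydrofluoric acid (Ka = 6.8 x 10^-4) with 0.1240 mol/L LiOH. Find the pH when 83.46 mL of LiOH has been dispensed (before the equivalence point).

Initial n(HF) = 0.3894 x 0.03805 = 0.01482 mol.
n(LiOH) added = 0.1240 x 0.08346 = 0.01035 mol, converting that many moles of HF to F-.
Remaining n(HF) = 0.004468 mol; n(F-) = 0.01035 mol.
By Henderson-Hasselbalch, pH = pKa + log([A^-]/[HA]) = 3.17 + log(0.01035/0.004468) = 3.17 + (+0.36) = 3.53.

3.53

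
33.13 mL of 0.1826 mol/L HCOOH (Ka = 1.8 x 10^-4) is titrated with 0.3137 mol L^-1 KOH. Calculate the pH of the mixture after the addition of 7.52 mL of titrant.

3.55

Initial n(HCOOH) = 0.1826 x 0.03313 = 0.006050 mol.
n(KOH) added = 0.3137 x 0.007520 = 0.002359 mol, converting that many moles of HCOOH to HCOO-.
Remaining n(HCOOH) = 0.003691 mol; n(HCOO-) = 0.002359 mol.
By Henderson-Hasselbalch, pH = pKa + log([A^-]/[HA]) = 3.74 + log(0.002359/0.003691) = 3.74 + (-0.19) = 3.55.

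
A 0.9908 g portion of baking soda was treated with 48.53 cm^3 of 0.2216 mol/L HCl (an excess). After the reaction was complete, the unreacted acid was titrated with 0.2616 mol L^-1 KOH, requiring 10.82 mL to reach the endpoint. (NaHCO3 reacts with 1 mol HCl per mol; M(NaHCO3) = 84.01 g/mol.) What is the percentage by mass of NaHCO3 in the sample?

Total n(HCl) added = 0.2216 x 0.04853 = 0.01075 mol.
n(KOH) used = 0.2616 x 0.01082 = 0.002831 mol, which equals the excess n(HCl).
So n(HCl) consumed by the sample = 0.01075 - 0.002831 = 0.007924 mol.
n(NaHCO3) = 0.007924 / 1 = 0.007924 mol.
mass NaHCO3 = 0.007924 x 84.01 = 0.6657 g, so %NaHCO3 = 0.6657/0.9908 x 100 = 67.2%.

67.2%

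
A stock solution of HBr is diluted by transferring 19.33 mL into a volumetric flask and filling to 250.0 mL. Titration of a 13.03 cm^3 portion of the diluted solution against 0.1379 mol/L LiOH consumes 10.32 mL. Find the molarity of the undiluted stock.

n(LiOH) = 0.1379 x 0.01032 = 0.001423 mol.
n(HBr) in the aliquot = 0.001423 mol.
[diluted HBr] = 0.001423 / 0.01303 = 0.1092 M.
Dilution factor = 250.0/19.33 = 12.93, so [stock] = 0.1092 x 12.93 = 1.41 M.

1.41 M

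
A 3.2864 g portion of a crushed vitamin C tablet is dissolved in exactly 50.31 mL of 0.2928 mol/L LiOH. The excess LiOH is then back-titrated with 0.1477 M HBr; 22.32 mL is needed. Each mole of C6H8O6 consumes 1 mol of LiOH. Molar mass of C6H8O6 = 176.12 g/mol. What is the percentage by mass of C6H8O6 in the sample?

Total n(LiOH) added = 0.2928 x 0.05031 = 0.01473 mol.
n(HBr) used = 0.1477 x 0.02232 = 0.003297 mol, which equals the excess n(LiOH).
So n(LiOH) consumed by the sample = 0.01473 - 0.003297 = 0.01143 mol.
n(C6H8O6) = 0.01143 / 1 = 0.01143 mol.
mass C6H8O6 = 0.01143 x 176.12 = 2.014 g, so %C6H8O6 = 2.014/3.2864 x 100 = 61.3%.

61.3%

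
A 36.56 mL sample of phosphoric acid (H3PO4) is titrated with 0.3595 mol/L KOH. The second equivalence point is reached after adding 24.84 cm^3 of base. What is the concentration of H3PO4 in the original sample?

0.122 M

n(KOH) = 0.3595 x 0.02484 = 0.008930 mol.
At the second equivalence point, 2 mol OH^- react per mol H3PO4, so n(H3PO4) = 0.008930 / 2 = 0.004465 mol.
[H3PO4] = 0.004465 / 0.03656 L = 0.122 M.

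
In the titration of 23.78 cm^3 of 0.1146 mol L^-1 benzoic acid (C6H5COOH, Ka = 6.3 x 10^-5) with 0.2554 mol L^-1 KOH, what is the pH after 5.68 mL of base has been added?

Initial n(C6H5COOH) = 0.1146 x 0.02378 = 0.002725 mol.
n(KOH) added = 0.2554 x 0.005680 = 0.001451 mol, converting that many moles of C6H5COOH to C6H5COO-.
Remaining n(C6H5COOH) = 0.001275 mol; n(C6H5COO-) = 0.001451 mol.
By Henderson-Hasselbalch, pH = pKa + log([A^-]/[HA]) = 4.20 + log(0.001451/0.001275) = 4.20 + (+0.06) = 4.26.

4.26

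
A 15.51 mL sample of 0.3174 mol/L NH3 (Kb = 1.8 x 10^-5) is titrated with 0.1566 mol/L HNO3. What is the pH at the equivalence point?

n(NH3) = 0.3174 x 0.01551 = 0.004923 mol; V(HNO3) at equivalence = 0.004923/0.1566 = 0.03144 L.
At equivalence the base is fully converted to NH4+; total volume = 0.04695 L, so [NH4+] = 0.004923/0.04695 = 0.1049 M.
Ka(NH4+) = Kw/Kb = 1.0e-14 / 1.8 x 10^-5 = 5.56e-10.
[H^+] = sqrt(Ka x [NH4+]) = sqrt(5.56e-10 x 0.1049) = 7.63e-6 M.
pH = -log(7.63e-6) = 5.12.

5.12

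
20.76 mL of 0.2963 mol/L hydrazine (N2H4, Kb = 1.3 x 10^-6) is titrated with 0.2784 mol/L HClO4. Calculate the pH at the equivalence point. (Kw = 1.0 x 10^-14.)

n(N2H4) = 0.2963 x 0.02076 = 0.006151 mol; V(HClO4) at equivalence = 0.006151/0.2784 = 0.02209 L.
At equivalence the base is fully converted to N2H5+; total volume = 0.04285 L, so [N2H5+] = 0.006151/0.04285 = 0.1435 M.
Ka(N2H5+) = Kw/Kb = 1.0e-14 / 1.3 x 10^-6 = 7.69e-9.
[H^+] = sqrt(Ka x [N2H5+]) = sqrt(7.69e-9 x 0.1435) = 3.32e-5 M.
pH = -log(3.32e-5) = 4.48.

4.48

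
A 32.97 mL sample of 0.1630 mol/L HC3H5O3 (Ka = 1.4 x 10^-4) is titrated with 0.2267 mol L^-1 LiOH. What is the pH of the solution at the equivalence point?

n(HC3H5O3) = 0.1630 x 0.03297 = 0.005374 mol; V(LiOH) at equivalence = 0.005374/0.2267 = 0.02371 L.
At equivalence all the acid is converted to C3H5O3-; total volume = 0.03297 + 0.02371 = 0.05668 L, so [C3H5O3-] = 0.005374/0.05668 = 0.09482 M.
Kb = Kw/Ka = 1.0e-14 / 1.4 x 10^-4 = 7.14e-11.
[OH^-] = sqrt(Kb x [C3H5O3-]) = sqrt(7.14e-11 x 0.09482) = 2.60e-6 M.
pOH = 5.58, so pH = 14.00 - 5.58 = 8.42.

8.42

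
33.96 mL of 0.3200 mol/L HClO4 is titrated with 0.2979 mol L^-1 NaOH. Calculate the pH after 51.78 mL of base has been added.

n(acid) = 0.3200 x 0.03396 = 0.01087 mol; n(NaOH) added = 0.2979 x 0.05178 = 0.01543 mol.
Base is in excess by 0.01543 - 0.01087 = 0.004558 mol in a total volume of 0.08574 L.
[OH^-] = 0.004558/0.08574 = 0.05316 M, so pOH = 1.27 and pH = 14.00 - 1.27 = 12.73.

12.73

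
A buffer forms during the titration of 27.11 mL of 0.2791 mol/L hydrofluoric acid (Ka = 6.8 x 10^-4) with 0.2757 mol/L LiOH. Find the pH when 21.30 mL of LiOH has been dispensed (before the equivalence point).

Initial n(HF) = 0.2791 x 0.02711 = 0.007566 mol.
n(LiOH) added = 0.2757 x 0.02130 = 0.005872 mol, converting that many moles of HF to F-.
Remaining n(HF) = 0.001694 mol; n(F-) = 0.005872 mol.
By Henderson-Hasselbalch, pH = pKa + log([A^-]/[HA]) = 3.17 + log(0.005872/0.001694) = 3.17 + (+0.54) = 3.71.

3.71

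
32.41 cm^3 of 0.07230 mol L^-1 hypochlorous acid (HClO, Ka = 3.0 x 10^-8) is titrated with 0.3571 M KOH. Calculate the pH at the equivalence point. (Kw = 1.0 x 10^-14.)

10.15

n(HClO) = 0.07230 x 0.03241 = 0.002343 mol; V(KOH) at equivalence = 0.002343/0.3571 = 0.006562 L.
At equivalence all the acid is converted to ClO-; total volume = 0.03241 + 0.006562 = 0.03897 L, so [ClO-] = 0.002343/0.03897 = 0.06013 M.
Kb = Kw/Ka = 1.0e-14 / 3.0 x 10^-8 = 3.33e-7.
[OH^-] = sqrt(Kb x [ClO-]) = sqrt(3.33e-7 x 0.06013) = 0.000142 M.
pOH = 3.85, so pH = 14.00 - 3.85 = 10.15.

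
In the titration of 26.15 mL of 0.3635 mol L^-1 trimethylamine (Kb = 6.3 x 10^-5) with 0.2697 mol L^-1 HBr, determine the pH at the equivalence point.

5.30

n((CH3)3N) = 0.3635 x 0.02615 = 0.009506 mol; V(HBr) at equivalence = 0.009506/0.2697 = 0.03524 L.
At equivalence the base is fully converted to (CH3)3NH+; total volume = 0.06139 L, so [(CH3)3NH+] = 0.009506/0.06139 = 0.1548 M.
Ka((CH3)3NH+) = Kw/Kb = 1.0e-14 / 6.3 x 10^-5 = 1.59e-10.
[H^+] = sqrt(Ka x [(CH3)3NH+]) = sqrt(1.59e-10 x 0.1548) = 4.96e-6 M.
pH = -log(4.96e-6) = 5.30.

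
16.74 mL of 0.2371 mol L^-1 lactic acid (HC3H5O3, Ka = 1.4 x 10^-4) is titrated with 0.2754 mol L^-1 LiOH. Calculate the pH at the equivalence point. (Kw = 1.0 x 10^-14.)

n(HC3H5O3) = 0.2371 x 0.01674 = 0.003969 mol; V(LiOH) at equivalence = 0.003969/0.2754 = 0.01441 L.
At equivalence all the acid is converted to C3H5O3-; total volume = 0.01674 + 0.01441 = 0.03115 L, so [C3H5O3-] = 0.003969/0.03115 = 0.1274 M.
Kb = Kw/Ka = 1.0e-14 / 1.4 x 10^-4 = 7.14e-11.
[OH^-] = sqrt(Kb x [C3H5O3-]) = sqrt(7.14e-11 x 0.1274) = 3.02e-6 M.
pOH = 5.52, so pH = 14.00 - 5.52 = 8.48.

8.48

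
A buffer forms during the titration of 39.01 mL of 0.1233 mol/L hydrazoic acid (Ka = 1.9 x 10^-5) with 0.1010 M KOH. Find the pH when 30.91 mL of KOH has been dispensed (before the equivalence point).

4.99

Initial n(HN3) = 0.1233 x 0.03901 = 0.004810 mol.
n(KOH) added = 0.1010 x 0.03091 = 0.003122 mol, converting that many moles of HN3 to N3-.
Remaining n(HN3) = 0.001688 mol; n(N3-) = 0.003122 mol.
By Henderson-Hasselbalch, pH = pKa + log([A^-]/[HA]) = 4.72 + log(0.003122/0.001688) = 4.72 + (+0.27) = 4.99.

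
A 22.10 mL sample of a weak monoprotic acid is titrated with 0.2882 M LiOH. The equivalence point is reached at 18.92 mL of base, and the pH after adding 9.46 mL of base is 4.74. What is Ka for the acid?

1.8 x 10^-5

9.46 mL is half of the equivalence volume, so this is the half-equivalence point where [HA] = [A^-].
At half-equivalence pH = pKa, so pKa = 4.74.
Ka = 10^(-4.74) = 1.8 x 10^-5.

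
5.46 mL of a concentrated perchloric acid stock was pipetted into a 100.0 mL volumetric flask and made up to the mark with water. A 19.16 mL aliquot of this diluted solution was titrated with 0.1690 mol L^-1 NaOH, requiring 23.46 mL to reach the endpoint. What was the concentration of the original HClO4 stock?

n(NaOH) = 0.1690 x 0.02346 = 0.003965 mol.
n(HClO4) in the aliquot = 0.003965 mol.
[diluted HClO4] = 0.003965 / 0.01916 = 0.2069 M.
Dilution factor = 100.0/5.460 = 18.32, so [stock] = 0.2069 x 18.32 = 3.79 M.

3.79 M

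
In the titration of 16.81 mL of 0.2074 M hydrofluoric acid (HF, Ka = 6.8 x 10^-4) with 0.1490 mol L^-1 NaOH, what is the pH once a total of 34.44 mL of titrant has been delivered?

12.51

n(acid) = 0.2074 x 0.01681 = 0.003486 mol; n(NaOH) added = 0.1490 x 0.03444 = 0.005132 mol.
Base is in excess by 0.005132 - 0.003486 = 0.001645 mol in a total volume of 0.05125 L.
[OH^-] = 0.001645/0.05125 = 0.03210 M, so pOH = 1.49 and pH = 14.00 - 1.49 = 12.51.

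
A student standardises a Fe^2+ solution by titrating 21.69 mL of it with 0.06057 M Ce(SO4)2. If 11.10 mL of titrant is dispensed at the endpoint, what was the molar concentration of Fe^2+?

0.0310 M

n(Ce(SO4)2) = 0.06057 x 0.01110 = 0.0006723 mol.
From the balanced equation, 1 mol Ce(SO4)2 reacts with 1 mol Fe^2+, so n(Fe^2+) = 0.0006723 x 1/1 = 0.0006723 mol.
[Fe^2+] = 0.0006723 / 0.02169 L = 0.0310 M.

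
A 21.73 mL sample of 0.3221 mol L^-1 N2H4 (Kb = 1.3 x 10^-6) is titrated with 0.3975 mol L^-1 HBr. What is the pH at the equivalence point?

4.43

n(N2H4) = 0.3221 x 0.02173 = 0.006999 mol; V(HBr) at equivalence = 0.006999/0.3975 = 0.01761 L.
At equivalence the base is fully converted to N2H5+; total volume = 0.03934 L, so [N2H5+] = 0.006999/0.03934 = 0.1779 M.
Ka(N2H5+) = Kw/Kb = 1.0e-14 / 1.3 x 10^-6 = 7.69e-9.
[H^+] = sqrt(Ka x [N2H5+]) = sqrt(7.69e-9 x 0.1779) = 3.70e-5 M.
pH = -log(3.70e-5) = 4.43.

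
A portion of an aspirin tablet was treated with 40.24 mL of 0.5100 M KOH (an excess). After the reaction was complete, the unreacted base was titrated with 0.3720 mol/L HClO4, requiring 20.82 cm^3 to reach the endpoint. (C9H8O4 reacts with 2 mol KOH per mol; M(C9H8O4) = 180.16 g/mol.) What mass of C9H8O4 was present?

1.15 g

Total n(KOH) added = 0.5100 x 0.04024 = 0.02052 mol.
n(HClO4) used = 0.3720 x 0.02082 = 0.007745 mol, which equals the excess n(KOH).
So n(KOH) consumed by the sample = 0.02052 - 0.007745 = 0.01278 mol.
n(C9H8O4) = 0.01278 / 2 = 0.006389 mol.
mass = 0.006389 mol x 180.16 g/mol = 1.15 g.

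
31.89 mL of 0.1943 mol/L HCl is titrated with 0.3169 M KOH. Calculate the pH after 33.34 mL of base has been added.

n(acid) = 0.1943 x 0.03189 = 0.006196 mol; n(KOH) added = 0.3169 x 0.03334 = 0.01057 mol.
Base is in excess by 0.01057 - 0.006196 = 0.004369 mol in a total volume of 0.06523 L.
[OH^-] = 0.004369/0.06523 = 0.06698 M, so pOH = 1.17 and pH = 14.00 - 1.17 = 12.83.

12.83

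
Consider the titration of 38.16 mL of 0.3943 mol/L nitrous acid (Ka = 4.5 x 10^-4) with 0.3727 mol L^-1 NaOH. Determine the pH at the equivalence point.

n(HNO2) = 0.3943 x 0.03816 = 0.01505 mol; V(NaOH) at equivalence = 0.01505/0.3727 = 0.04037 L.
At equivalence all the acid is converted to NO2-; total volume = 0.03816 + 0.04037 = 0.07853 L, so [NO2-] = 0.01505/0.07853 = 0.1916 M.
Kb = Kw/Ka = 1.0e-14 / 4.5 x 10^-4 = 2.22e-11.
[OH^-] = sqrt(Kb x [NO2-]) = sqrt(2.22e-11 x 0.1916) = 2.06e-6 M.
pOH = 5.69, so pH = 14.00 - 5.69 = 8.31.

8.31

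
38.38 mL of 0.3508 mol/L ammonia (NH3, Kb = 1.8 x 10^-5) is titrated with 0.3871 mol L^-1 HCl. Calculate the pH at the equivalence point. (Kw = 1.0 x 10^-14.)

5.00

n(NH3) = 0.3508 x 0.03838 = 0.01346 mol; V(HCl) at equivalence = 0.01346/0.3871 = 0.03478 L.
At equivalence the base is fully converted to NH4+; total volume = 0.07316 L, so [NH4+] = 0.01346/0.07316 = 0.1840 M.
Ka(NH4+) = Kw/Kb = 1.0e-14 / 1.8 x 10^-5 = 5.56e-10.
[H^+] = sqrt(Ka x [NH4+]) = sqrt(5.56e-10 x 0.1840) = 1.01e-5 M.
pH = -log(1.01e-5) = 5.00.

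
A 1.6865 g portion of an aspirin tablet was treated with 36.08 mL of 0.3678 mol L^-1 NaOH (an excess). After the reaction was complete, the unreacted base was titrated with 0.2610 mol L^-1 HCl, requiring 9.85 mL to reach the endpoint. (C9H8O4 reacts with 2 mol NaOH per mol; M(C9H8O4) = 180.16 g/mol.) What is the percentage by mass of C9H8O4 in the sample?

57.1%

Total n(NaOH) added = 0.3678 x 0.03608 = 0.01327 mol.
n(HCl) used = 0.2610 x 0.009850 = 0.002571 mol, which equals the excess n(NaOH).
So n(NaOH) consumed by the sample = 0.01327 - 0.002571 = 0.01070 mol.
n(C9H8O4) = 0.01070 / 2 = 0.005350 mol.
mass C9H8O4 = 0.005350 x 180.16 = 0.9638 g, so %C9H8O4 = 0.9638/1.6865 x 100 = 57.1%.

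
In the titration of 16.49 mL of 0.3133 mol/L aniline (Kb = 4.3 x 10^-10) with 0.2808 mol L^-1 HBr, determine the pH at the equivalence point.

2.73

n(C6H5NH2) = 0.3133 x 0.01649 = 0.005166 mol; V(HBr) at equivalence = 0.005166/0.2808 = 0.01840 L.
At equivalence the base is fully converted to C6H5NH3+; total volume = 0.03489 L, so [C6H5NH3+] = 0.005166/0.03489 = 0.1481 M.
Ka(C6H5NH3+) = Kw/Kb = 1.0e-14 / 4.3 x 10^-10 = 2.33e-5.
[H^+] = sqrt(Ka x [C6H5NH3+]) = sqrt(2.33e-5 x 0.1481) = 0.00186 M.
pH = -log(0.00186) = 2.73.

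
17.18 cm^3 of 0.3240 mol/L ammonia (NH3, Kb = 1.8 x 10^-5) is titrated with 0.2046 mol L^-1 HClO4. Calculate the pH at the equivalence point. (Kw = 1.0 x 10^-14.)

5.08

n(NH3) = 0.3240 x 0.01718 = 0.005566 mol; V(HClO4) at equivalence = 0.005566/0.2046 = 0.02721 L.
At equivalence the base is fully converted to NH4+; total volume = 0.04439 L, so [NH4+] = 0.005566/0.04439 = 0.1254 M.
Ka(NH4+) = Kw/Kb = 1.0e-14 / 1.8 x 10^-5 = 5.56e-10.
[H^+] = sqrt(Ka x [NH4+]) = sqrt(5.56e-10 x 0.1254) = 8.35e-6 M.
pH = -log(8.35e-6) = 5.08.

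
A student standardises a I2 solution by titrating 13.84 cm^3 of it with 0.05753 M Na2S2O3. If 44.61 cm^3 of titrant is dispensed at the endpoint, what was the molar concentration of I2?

0.0927 M

n(Na2S2O3) = 0.05753 x 0.04461 = 0.002566 mol.
From the balanced equation, 2 mol Na2S2O3 reacts with 1 mol I2, so n(I2) = 0.002566 x 1/2 = 0.001283 mol.
[I2] = 0.001283 / 0.01384 L = 0.0927 M.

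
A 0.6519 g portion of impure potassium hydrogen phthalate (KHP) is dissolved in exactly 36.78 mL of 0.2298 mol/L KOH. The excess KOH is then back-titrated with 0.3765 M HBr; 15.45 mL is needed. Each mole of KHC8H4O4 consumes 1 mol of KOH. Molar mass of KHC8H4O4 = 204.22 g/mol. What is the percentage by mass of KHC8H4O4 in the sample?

82.6%

Total n(KOH) added = 0.2298 x 0.03678 = 0.008452 mol.
n(HBr) used = 0.3765 x 0.01545 = 0.005817 mol, which equals the excess n(KOH).
So n(KOH) consumed by the sample = 0.008452 - 0.005817 = 0.002635 mol.
n(KHC8H4O4) = 0.002635 / 1 = 0.002635 mol.
mass KHC8H4O4 = 0.002635 x 204.22 = 0.5381 g, so %KHC8H4O4 = 0.5381/0.6519 x 100 = 82.6%.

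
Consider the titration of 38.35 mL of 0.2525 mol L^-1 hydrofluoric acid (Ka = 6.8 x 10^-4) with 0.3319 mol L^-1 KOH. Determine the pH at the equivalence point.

n(HF) = 0.2525 x 0.03835 = 0.009683 mol; V(KOH) at equivalence = 0.009683/0.3319 = 0.02918 L.
At equivalence all the acid is converted to F-; total volume = 0.03835 + 0.02918 = 0.06753 L, so [F-] = 0.009683/0.06753 = 0.1434 M.
Kb = Kw/Ka = 1.0e-14 / 6.8 x 10^-4 = 1.47e-11.
[OH^-] = sqrt(Kb x [F-]) = sqrt(1.47e-11 x 0.1434) = 1.45e-6 M.
pOH = 5.84, so pH = 14.00 - 5.84 = 8.16.

8.16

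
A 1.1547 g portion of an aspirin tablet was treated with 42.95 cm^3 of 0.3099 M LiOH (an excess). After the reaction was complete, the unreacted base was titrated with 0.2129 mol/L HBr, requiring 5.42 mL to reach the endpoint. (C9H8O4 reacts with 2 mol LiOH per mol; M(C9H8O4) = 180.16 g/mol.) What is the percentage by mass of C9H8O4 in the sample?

94.8%

Total n(LiOH) added = 0.3099 x 0.04295 = 0.01331 mol.
n(HBr) used = 0.2129 x 0.005420 = 0.001154 mol, which equals the excess n(LiOH).
So n(LiOH) consumed by the sample = 0.01331 - 0.001154 = 0.01216 mol.
n(C9H8O4) = 0.01216 / 2 = 0.006078 mol.
mass C9H8O4 = 0.006078 x 180.16 = 1.095 g, so %C9H8O4 = 1.095/1.1547 x 100 = 94.8%.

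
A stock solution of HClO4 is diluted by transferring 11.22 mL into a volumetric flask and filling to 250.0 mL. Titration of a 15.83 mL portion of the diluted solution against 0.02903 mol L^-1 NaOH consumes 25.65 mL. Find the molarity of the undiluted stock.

n(NaOH) = 0.02903 x 0.02565 = 0.0007446 mol.
n(HClO4) in the aliquot = 0.0007446 mol.
[diluted HClO4] = 0.0007446 / 0.01583 = 0.04704 M.
Dilution factor = 250.0/11.22 = 22.28, so [stock] = 0.04704 x 22.28 = 1.05 M.

1.05 M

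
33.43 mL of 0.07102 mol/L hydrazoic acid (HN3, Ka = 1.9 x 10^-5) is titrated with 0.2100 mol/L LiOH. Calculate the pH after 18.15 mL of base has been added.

12.45

n(acid) = 0.07102 x 0.03343 = 0.002374 mol; n(LiOH) added = 0.2100 x 0.01815 = 0.003811 mol.
Base is in excess by 0.003811 - 0.002374 = 0.001437 mol in a total volume of 0.05158 L.
[OH^-] = 0.001437/0.05158 = 0.02787 M, so pOH = 1.55 and pH = 14.00 - 1.55 = 12.45.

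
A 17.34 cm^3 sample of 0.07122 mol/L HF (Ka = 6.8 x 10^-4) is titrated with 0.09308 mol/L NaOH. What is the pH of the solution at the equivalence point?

n(HF) = 0.07122 x 0.01734 = 0.001235 mol; V(NaOH) at equivalence = 0.001235/0.09308 = 0.01327 L.
At equivalence all the acid is converted to F-; total volume = 0.01734 + 0.01327 = 0.03061 L, so [F-] = 0.001235/0.03061 = 0.04035 M.
Kb = Kw/Ka = 1.0e-14 / 6.8 x 10^-4 = 1.47e-11.
[OH^-] = sqrt(Kb x [F-]) = sqrt(1.47e-11 x 0.04035) = 7.70e-7 M.
pOH = 6.11, so pH = 14.00 - 6.11 = 7.89.

7.89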